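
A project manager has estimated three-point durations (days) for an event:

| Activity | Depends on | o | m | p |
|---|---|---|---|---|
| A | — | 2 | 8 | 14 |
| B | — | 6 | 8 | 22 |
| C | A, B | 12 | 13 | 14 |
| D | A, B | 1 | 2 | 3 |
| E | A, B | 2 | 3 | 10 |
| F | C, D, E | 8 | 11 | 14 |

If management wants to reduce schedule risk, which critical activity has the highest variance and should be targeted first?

te_A = (2 + 4·8 + 14)/6 = 48/6 = 8; σ²_A = ((14−2)/6)² = 4.000
te_B = (6 + 4·8 + 22)/6 = 60/6 = 10; σ²_B = ((22−6)/6)² = 7.111
te_C = (12 + 4·13 + 14)/6 = 78/6 = 13; σ²_C = ((14−12)/6)² = 0.111
te_D = (1 + 4·2 + 3)/6 = 12/6 = 2; σ²_D = ((3−1)/6)² = 0.111
te_E = (2 + 4·3 + 10)/6 = 24/6 = 4; σ²_E = ((10−2)/6)² = 1.778
te_F = (8 + 4·11 + 14)/6 = 66/6 = 11; σ²_F = ((14−8)/6)² = 1.000

Forward pass:
ES_A = 0; EF_A = 8
ES_B = 0; EF_B = 10
ES_C = max(EF_A=8, EF_B=10) = 10; EF_C = 10+13 = 23
ES_D = max(EF_A=8, EF_B=10) = 10; EF_D = 10+2 = 12
ES_E = max(EF_A=8, EF_B=10) = 10; EF_E = 10+4 = 14
ES_F = max(EF_C=23, EF_D=12, EF_E=14) = 23; EF_F = 23+11 = 34
Expected project duration μ = 34 days. Critical path: B → C → F.

Variances on critical path: σ²_B=7.111, σ²_C=0.111, σ²_F=1.000.
Largest is σ²_B = 7.111.

B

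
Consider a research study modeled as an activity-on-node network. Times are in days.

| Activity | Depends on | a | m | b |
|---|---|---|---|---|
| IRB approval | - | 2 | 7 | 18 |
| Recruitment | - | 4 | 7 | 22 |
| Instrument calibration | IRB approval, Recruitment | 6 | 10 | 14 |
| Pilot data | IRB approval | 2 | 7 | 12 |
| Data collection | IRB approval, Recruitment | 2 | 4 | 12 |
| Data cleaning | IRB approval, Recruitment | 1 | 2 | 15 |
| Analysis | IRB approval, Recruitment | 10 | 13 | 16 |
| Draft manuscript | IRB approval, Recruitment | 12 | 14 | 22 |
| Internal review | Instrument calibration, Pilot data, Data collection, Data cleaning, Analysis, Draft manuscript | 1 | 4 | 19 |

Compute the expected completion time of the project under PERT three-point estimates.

30 days

te_IRB approval = (2 + 4·7 + 18)/6 = 48/6 = 8
te_Recruitment = (4 + 4·7 + 22)/6 = 54/6 = 9
te_Instrument calibration = (6 + 4·10 + 14)/6 = 60/6 = 10
te_Pilot data = (2 + 4·7 + 12)/6 = 42/6 = 7
te_Data collection = (2 + 4·4 + 12)/6 = 30/6 = 5
te_Data cleaning = (1 + 4·2 + 15)/6 = 24/6 = 4
te_Analysis = (10 + 4·13 + 16)/6 = 78/6 = 13
te_Draft manuscript = (12 + 4·14 + 22)/6 = 90/6 = 15
te_Internal review = (1 + 4·4 + 19)/6 = 36/6 = 6

Forward pass:
ES_IRB approval = 0; EF_IRB approval = 8
ES_Recruitment = 0; EF_Recruitment = 9
ES_Instrument calibration = max(EF_IRB approval=8, EF_Recruitment=9) = 9; EF_Instrument calibration = 9+10 = 19
ES_Pilot data = 8; EF_Pilot data = 8+7 = 15
ES_Data collection = max(EF_IRB approval=8, EF_Recruitment=9) = 9; EF_Data collection = 9+5 = 14
ES_Data cleaning = max(EF_IRB approval=8, EF_Recruitment=9) = 9; EF_Data cleaning = 9+4 = 13
ES_Analysis = max(EF_IRB approval=8, EF_Recruitment=9) = 9; EF_Analysis = 9+13 = 22
ES_Draft manuscript = max(EF_IRB approval=8, EF_Recruitment=9) = 9; EF_Draft manuscript = 9+15 = 24
ES_Internal review = max(EF_Instrument calibration=19, EF_Pilot data=15, EF_Data collection=14, EF_Data cleaning=13, EF_Analysis=22, EF_Draft manuscript=24) = 24; EF_Internal review = 24+6 = 30
Expected project duration μ = 30 days. Critical path: Recruitment → Draft manuscript → Internal review.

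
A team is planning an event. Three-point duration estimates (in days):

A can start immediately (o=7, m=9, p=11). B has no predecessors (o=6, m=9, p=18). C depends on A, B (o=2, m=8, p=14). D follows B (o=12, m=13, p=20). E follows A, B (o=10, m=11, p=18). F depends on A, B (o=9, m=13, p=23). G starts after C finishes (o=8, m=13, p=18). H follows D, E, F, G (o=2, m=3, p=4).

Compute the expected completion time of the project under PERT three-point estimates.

te_A = (7 + 4·9 + 11)/6 = 54/6 = 9
te_B = (6 + 4·9 + 18)/6 = 60/6 = 10
te_C = (2 + 4·8 + 14)/6 = 48/6 = 8
te_D = (12 + 4·13 + 20)/6 = 84/6 = 14
te_E = (10 + 4·11 + 18)/6 = 72/6 = 12
te_F = (9 + 4·13 + 23)/6 = 84/6 = 14
te_G = (8 + 4·13 + 18)/6 = 78/6 = 13
te_H = (2 + 4·3 + 4)/6 = 18/6 = 3

Forward pass:
ES_A = 0; EF_A = 9
ES_B = 0; EF_B = 10
ES_C = max(EF_A=9, EF_B=10) = 10; EF_C = 10+8 = 18
ES_D = 10; EF_D = 10+14 = 24
ES_E = max(EF_A=9, EF_B=10) = 10; EF_E = 10+12 = 22
ES_F = max(EF_A=9, EF_B=10) = 10; EF_F = 10+14 = 24
ES_G = 18; EF_G = 18+13 = 31
ES_H = max(EF_D=24, EF_E=22, EF_F=24, EF_G=31) = 31; EF_H = 31+3 = 34
Expected project duration μ = 34 days. Critical path: B → C → G → H.

34 days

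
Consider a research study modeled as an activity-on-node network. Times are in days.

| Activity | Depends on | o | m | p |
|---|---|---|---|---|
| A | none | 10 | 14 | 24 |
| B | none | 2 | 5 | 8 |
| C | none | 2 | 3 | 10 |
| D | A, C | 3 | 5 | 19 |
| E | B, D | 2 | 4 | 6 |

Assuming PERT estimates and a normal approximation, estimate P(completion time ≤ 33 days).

te_A = (10 + 4·14 + 24)/6 = 90/6 = 15; σ²_A = ((24−10)/6)² = 5.444
te_B = (2 + 4·5 + 8)/6 = 30/6 = 5; σ²_B = ((8−2)/6)² = 1.000
te_C = (2 + 4·3 + 10)/6 = 24/6 = 4; σ²_C = ((10−2)/6)² = 1.778
te_D = (3 + 4·5 + 19)/6 = 42/6 = 7; σ²_D = ((19−3)/6)² = 7.111
te_E = (2 + 4·4 + 6)/6 = 24/6 = 4; σ²_E = ((6−2)/6)² = 0.444

Forward pass:
ES_A = 0; EF_A = 15
ES_B = 0; EF_B = 5
ES_C = 0; EF_C = 4
ES_D = max(EF_A=15, EF_C=4) = 15; EF_D = 15+7 = 22
ES_E = max(EF_B=5, EF_D=22) = 22; EF_E = 22+4 = 26
Expected project duration μ = 26 days. Critical path: A → D → E.

Variance along critical path = 5.444 + 7.111 + 0.444 = 13.000; σ = √13.000 = 3.606 days.
Z = (33 − 26) / 3.606 = 1.941
P(T ≤ 33) = Φ(1.941) ≈ 0.974

0.974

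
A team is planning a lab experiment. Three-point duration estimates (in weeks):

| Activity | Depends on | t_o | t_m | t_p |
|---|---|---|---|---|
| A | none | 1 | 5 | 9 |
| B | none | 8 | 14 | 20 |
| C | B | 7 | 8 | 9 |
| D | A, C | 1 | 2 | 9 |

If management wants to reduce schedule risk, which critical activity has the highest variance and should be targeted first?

B

te_A = (1 + 4·5 + 9)/6 = 30/6 = 5; σ²_A = ((9−1)/6)² = 1.778
te_B = (8 + 4·14 + 20)/6 = 84/6 = 14; σ²_B = ((20−8)/6)² = 4.000
te_C = (7 + 4·8 + 9)/6 = 48/6 = 8; σ²_C = ((9−7)/6)² = 0.111
te_D = (1 + 4·2 + 9)/6 = 18/6 = 3; σ²_D = ((9−1)/6)² = 1.778

Forward pass:
ES_A = 0; EF_A = 5
ES_B = 0; EF_B = 14
ES_C = 14; EF_C = 14+8 = 22
ES_D = max(EF_A=5, EF_C=22) = 22; EF_D = 22+3 = 25
Expected project duration μ = 25 weeks. Critical path: B → C → D.

Variances on critical path: σ²_B=4.000, σ²_C=0.111, σ²_D=1.778.
Largest is σ²_B = 4.000.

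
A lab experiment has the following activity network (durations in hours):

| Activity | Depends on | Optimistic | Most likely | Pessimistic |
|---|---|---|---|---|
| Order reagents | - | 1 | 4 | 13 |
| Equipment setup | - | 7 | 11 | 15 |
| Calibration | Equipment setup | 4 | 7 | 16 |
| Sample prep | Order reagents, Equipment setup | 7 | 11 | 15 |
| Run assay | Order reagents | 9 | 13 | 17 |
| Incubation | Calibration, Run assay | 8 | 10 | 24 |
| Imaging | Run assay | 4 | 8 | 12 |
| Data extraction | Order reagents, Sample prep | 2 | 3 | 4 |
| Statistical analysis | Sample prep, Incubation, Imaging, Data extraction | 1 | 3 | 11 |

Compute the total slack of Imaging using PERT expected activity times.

te_Order reagents = (1 + 4·4 + 13)/6 = 30/6 = 5
te_Equipment setup = (7 + 4·11 + 15)/6 = 66/6 = 11
te_Calibration = (4 + 4·7 + 16)/6 = 48/6 = 8
te_Sample prep = (7 + 4·11 + 15)/6 = 66/6 = 11
te_Run assay = (9 + 4·13 + 17)/6 = 78/6 = 13
te_Incubation = (8 + 4·10 + 24)/6 = 72/6 = 12
te_Imaging = (4 + 4·8 + 12)/6 = 48/6 = 8
te_Data extraction = (2 + 4·3 + 4)/6 = 18/6 = 3
te_Statistical analysis = (1 + 4·3 + 11)/6 = 24/6 = 4

Forward pass:
ES_Order reagents = 0; EF_Order reagents = 5
ES_Equipment setup = 0; EF_Equipment setup = 11
ES_Calibration = 11; EF_Calibration = 11+8 = 19
ES_Sample prep = max(EF_Order reagents=5, EF_Equipment setup=11) = 11; EF_Sample prep = 11+11 = 22
ES_Run assay = 5; EF_Run assay = 5+13 = 18
ES_Incubation = max(EF_Calibration=19, EF_Run assay=18) = 19; EF_Incubation = 19+12 = 31
ES_Imaging = 18; EF_Imaging = 18+8 = 26
ES_Data extraction = max(EF_Order reagents=5, EF_Sample prep=22) = 22; EF_Data extraction = 22+3 = 25
ES_Statistical analysis = max(EF_Sample prep=22, EF_Incubation=31, EF_Imaging=26, EF_Data extraction=25) = 31; EF_Statistical analysis = 31+4 = 35
Expected project duration μ = 35 hours. Critical path: Equipment setup → Calibration → Incubation → Statistical analysis.

Backward pass:
LF_Statistical analysis = 35; LS_Statistical analysis = 35−4 = 31
LF_Data extraction = LS_Statistical analysis = 31; LS_Data extraction = 31−3 = 28
LF_Imaging = LS_Statistical analysis = 31; LS_Imaging = 31−8 = 23
LF_Incubation = LS_Statistical analysis = 31; LS_Incubation = 31−12 = 19
LF_Run assay = min(LS_Incubation=19, LS_Imaging=23) = 19; LS_Run assay = 19−13 = 6
LF_Sample prep = min(LS_Data extraction=28, LS_Statistical analysis=31) = 28; LS_Sample prep = 28−11 = 17
LF_Calibration = LS_Incubation = 19; LS_Calibration = 19−8 = 11
LF_Equipment setup = min(LS_Calibration=11, LS_Sample prep=17) = 11; LS_Equipment setup = 11−11 = 0
LF_Order reagents = min(LS_Sample prep=17, LS_Run assay=6, LS_Data extraction=28) = 6; LS_Order reagents = 6−5 = 1
Slack_Imaging = LS_Imaging − ES_Imaging = 23 − 18 = 5

5 hours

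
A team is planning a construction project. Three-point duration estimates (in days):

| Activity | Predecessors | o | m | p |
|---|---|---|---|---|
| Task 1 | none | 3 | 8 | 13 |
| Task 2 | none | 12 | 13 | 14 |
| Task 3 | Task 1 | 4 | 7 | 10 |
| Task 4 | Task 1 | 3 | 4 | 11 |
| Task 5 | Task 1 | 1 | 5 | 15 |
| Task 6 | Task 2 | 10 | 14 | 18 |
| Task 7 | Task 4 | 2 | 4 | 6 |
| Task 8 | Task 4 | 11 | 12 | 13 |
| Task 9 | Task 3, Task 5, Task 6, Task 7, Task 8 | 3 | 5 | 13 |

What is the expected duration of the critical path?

33 days

te_Task 1 = (3 + 4·8 + 13)/6 = 48/6 = 8
te_Task 2 = (12 + 4·13 + 14)/6 = 78/6 = 13
te_Task 3 = (4 + 4·7 + 10)/6 = 42/6 = 7
te_Task 4 = (3 + 4·4 + 11)/6 = 30/6 = 5
te_Task 5 = (1 + 4·5 + 15)/6 = 36/6 = 6
te_Task 6 = (10 + 4·14 + 18)/6 = 84/6 = 14
te_Task 7 = (2 + 4·4 + 6)/6 = 24/6 = 4
te_Task 8 = (11 + 4·12 + 13)/6 = 72/6 = 12
te_Task 9 = (3 + 4·5 + 13)/6 = 36/6 = 6

Forward pass:
ES_Task 1 = 0; EF_Task 1 = 8
ES_Task 2 = 0; EF_Task 2 = 13
ES_Task 3 = 8; EF_Task 3 = 8+7 = 15
ES_Task 4 = 8; EF_Task 4 = 8+5 = 13
ES_Task 5 = 8; EF_Task 5 = 8+6 = 14
ES_Task 6 = 13; EF_Task 6 = 13+14 = 27
ES_Task 7 = 13; EF_Task 7 = 13+4 = 17
ES_Task 8 = 13; EF_Task 8 = 13+12 = 25
ES_Task 9 = max(EF_Task 3=15, EF_Task 5=14, EF_Task 6=27, EF_Task 7=17, EF_Task 8=25) = 27; EF_Task 9 = 27+6 = 33
Expected project duration μ = 33 days. Critical path: Task 2 → Task 6 → Task 9.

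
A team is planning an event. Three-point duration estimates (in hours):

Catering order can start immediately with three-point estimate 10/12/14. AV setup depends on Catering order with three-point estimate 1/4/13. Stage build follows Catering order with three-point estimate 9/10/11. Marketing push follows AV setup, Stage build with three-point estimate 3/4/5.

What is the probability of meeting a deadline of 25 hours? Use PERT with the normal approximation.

te_Catering order = (10 + 4·12 + 14)/6 = 72/6 = 12; σ²_Catering order = ((14−10)/6)² = 0.444
te_AV setup = (1 + 4·4 + 13)/6 = 30/6 = 5; σ²_AV setup = ((13−1)/6)² = 4.000
te_Stage build = (9 + 4·10 + 11)/6 = 60/6 = 10; σ²_Stage build = ((11−9)/6)² = 0.111
te_Marketing push = (3 + 4·4 + 5)/6 = 24/6 = 4; σ²_Marketing push = ((5−3)/6)² = 0.111

Forward pass:
ES_Catering order = 0; EF_Catering order = 12
ES_AV setup = 12; EF_AV setup = 12+5 = 17
ES_Stage build = 12; EF_Stage build = 12+10 = 22
ES_Marketing push = max(EF_AV setup=17, EF_Stage build=22) = 22; EF_Marketing push = 22+4 = 26
Expected project duration μ = 26 hours. Critical path: Catering order → Stage build → Marketing push.

Variance along critical path = 0.444 + 0.111 + 0.111 = 0.667; σ = √0.667 = 0.816 hours.
Z = (25 − 26) / 0.816 = -1.225
P(T ≤ 25) = Φ(-1.225) ≈ 0.110

0.110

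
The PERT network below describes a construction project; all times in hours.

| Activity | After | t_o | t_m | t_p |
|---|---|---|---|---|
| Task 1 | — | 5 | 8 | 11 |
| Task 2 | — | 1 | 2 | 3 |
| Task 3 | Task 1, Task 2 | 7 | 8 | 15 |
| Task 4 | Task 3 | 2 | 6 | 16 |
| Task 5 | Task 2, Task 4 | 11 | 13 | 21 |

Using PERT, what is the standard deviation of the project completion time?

te_Task 1 = (5 + 4·8 + 11)/6 = 48/6 = 8; σ²_Task 1 = ((11−5)/6)² = 1.000
te_Task 2 = (1 + 4·2 + 3)/6 = 12/6 = 2; σ²_Task 2 = ((3−1)/6)² = 0.111
te_Task 3 = (7 + 4·8 + 15)/6 = 54/6 = 9; σ²_Task 3 = ((15−7)/6)² = 1.778
te_Task 4 = (2 + 4·6 + 16)/6 = 42/6 = 7; σ²_Task 4 = ((16−2)/6)² = 5.444
te_Task 5 = (11 + 4·13 + 21)/6 = 84/6 = 14; σ²_Task 5 = ((21−11)/6)² = 2.778

Forward pass:
ES_Task 1 = 0; EF_Task 1 = 8
ES_Task 2 = 0; EF_Task 2 = 2
ES_Task 3 = max(EF_Task 1=8, EF_Task 2=2) = 8; EF_Task 3 = 8+9 = 17
ES_Task 4 = 17; EF_Task 4 = 17+7 = 24
ES_Task 5 = max(EF_Task 2=2, EF_Task 4=24) = 24; EF_Task 5 = 24+14 = 38
Expected project duration μ = 38 hours. Critical path: Task 1 → Task 3 → Task 4 → Task 5.

Variance along critical path = 1.000 + 1.778 + 5.444 + 2.778 = 11.000
σ = √11.000 = 3.317 hours

3.32 hours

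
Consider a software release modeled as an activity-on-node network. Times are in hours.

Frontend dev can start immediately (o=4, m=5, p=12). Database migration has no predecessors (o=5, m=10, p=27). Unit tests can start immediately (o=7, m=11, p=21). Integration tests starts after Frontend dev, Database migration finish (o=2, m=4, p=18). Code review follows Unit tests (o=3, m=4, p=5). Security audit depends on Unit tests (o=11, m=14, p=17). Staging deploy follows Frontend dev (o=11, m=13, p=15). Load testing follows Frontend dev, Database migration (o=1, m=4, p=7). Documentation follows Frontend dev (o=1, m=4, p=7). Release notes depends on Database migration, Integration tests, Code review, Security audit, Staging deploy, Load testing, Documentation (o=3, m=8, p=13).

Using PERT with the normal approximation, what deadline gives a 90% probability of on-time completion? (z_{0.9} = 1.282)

37.9 hours

te_Frontend dev = (4 + 4·5 + 12)/6 = 36/6 = 6; σ²_Frontend dev = ((12−4)/6)² = 1.778
te_Database migration = (5 + 4·10 + 27)/6 = 72/6 = 12; σ²_Database migration = ((27−5)/6)² = 13.444
te_Unit tests = (7 + 4·11 + 21)/6 = 72/6 = 12; σ²_Unit tests = ((21−7)/6)² = 5.444
te_Integration tests = (2 + 4·4 + 18)/6 = 36/6 = 6; σ²_Integration tests = ((18−2)/6)² = 7.111
te_Code review = (3 + 4·4 + 5)/6 = 24/6 = 4; σ²_Code review = ((5−3)/6)² = 0.111
te_Security audit = (11 + 4·14 + 17)/6 = 84/6 = 14; σ²_Security audit = ((17−11)/6)² = 1.000
te_Staging deploy = (11 + 4·13 + 15)/6 = 78/6 = 13; σ²_Staging deploy = ((15−11)/6)² = 0.444
te_Load testing = (1 + 4·4 + 7)/6 = 24/6 = 4; σ²_Load testing = ((7−1)/6)² = 1.000
te_Documentation = (1 + 4·4 + 7)/6 = 24/6 = 4; σ²_Documentation = ((7−1)/6)² = 1.000
te_Release notes = (3 + 4·8 + 13)/6 = 48/6 = 8; σ²_Release notes = ((13−3)/6)² = 2.778

Forward pass:
ES_Frontend dev = 0; EF_Frontend dev = 6
ES_Database migration = 0; EF_Database migration = 12
ES_Unit tests = 0; EF_Unit tests = 12
ES_Integration tests = max(EF_Frontend dev=6, EF_Database migration=12) = 12; EF_Integration tests = 12+6 = 18
ES_Code review = 12; EF_Code review = 12+4 = 16
ES_Security audit = 12; EF_Security audit = 12+14 = 26
ES_Staging deploy = 6; EF_Staging deploy = 6+13 = 19
ES_Load testing = max(EF_Frontend dev=6, EF_Database migration=12) = 12; EF_Load testing = 12+4 = 16
ES_Documentation = 6; EF_Documentation = 6+4 = 10
ES_Release notes = max(EF_Database migration=12, EF_Integration tests=18, EF_Code review=16, EF_Security audit=26, EF_Staging deploy=19, EF_Load testing=16, EF_Documentation=10) = 26; EF_Release notes = 26+8 = 34
Expected project duration μ = 34 hours. Critical path: Unit tests → Security audit → Release notes.

Variance along critical path = 5.444 + 1.000 + 2.778 = 9.222; σ = 3.037 hours.
D = μ + z·σ = 34 + 1.282·3.037 = 37.9 hours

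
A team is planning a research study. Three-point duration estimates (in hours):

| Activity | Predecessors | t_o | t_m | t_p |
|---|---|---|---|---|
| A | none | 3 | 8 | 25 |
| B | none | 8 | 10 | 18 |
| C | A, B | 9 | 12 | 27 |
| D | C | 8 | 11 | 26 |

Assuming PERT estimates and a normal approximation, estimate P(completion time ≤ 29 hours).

te_A = (3 + 4·8 + 25)/6 = 60/6 = 10; σ²_A = ((25−3)/6)² = 13.444
te_B = (8 + 4·10 + 18)/6 = 66/6 = 11; σ²_B = ((18−8)/6)² = 2.778
te_C = (9 + 4·12 + 27)/6 = 84/6 = 14; σ²_C = ((27−9)/6)² = 9.000
te_D = (8 + 4·11 + 26)/6 = 78/6 = 13; σ²_D = ((26−8)/6)² = 9.000

Forward pass:
ES_A = 0; EF_A = 10
ES_B = 0; EF_B = 11
ES_C = max(EF_A=10, EF_B=11) = 11; EF_C = 11+14 = 25
ES_D = 25; EF_D = 25+13 = 38
Expected project duration μ = 38 hours. Critical path: B → C → D.

Variance along critical path = 2.778 + 9.000 + 9.000 = 20.778; σ = √20.778 = 4.558 hours.
Z = (29 − 38) / 4.558 = -1.974
P(T ≤ 29) = Φ(-1.974) ≈ 0.024

0.024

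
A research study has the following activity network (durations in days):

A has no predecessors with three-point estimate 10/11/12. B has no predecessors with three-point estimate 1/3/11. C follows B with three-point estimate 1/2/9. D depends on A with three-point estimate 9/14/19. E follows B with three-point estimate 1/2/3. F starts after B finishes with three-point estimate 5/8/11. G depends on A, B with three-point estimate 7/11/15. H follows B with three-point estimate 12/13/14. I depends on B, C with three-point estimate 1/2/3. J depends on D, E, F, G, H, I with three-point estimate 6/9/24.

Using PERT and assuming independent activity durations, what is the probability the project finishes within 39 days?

0.808

te_A = (10 + 4·11 + 12)/6 = 66/6 = 11; σ²_A = ((12−10)/6)² = 0.111
te_B = (1 + 4·3 + 11)/6 = 24/6 = 4; σ²_B = ((11−1)/6)² = 2.778
te_C = (1 + 4·2 + 9)/6 = 18/6 = 3; σ²_C = ((9−1)/6)² = 1.778
te_D = (9 + 4·14 + 19)/6 = 84/6 = 14; σ²_D = ((19−9)/6)² = 2.778
te_E = (1 + 4·2 + 3)/6 = 12/6 = 2; σ²_E = ((3−1)/6)² = 0.111
te_F = (5 + 4·8 + 11)/6 = 48/6 = 8; σ²_F = ((11−5)/6)² = 1.000
te_G = (7 + 4·11 + 15)/6 = 66/6 = 11; σ²_G = ((15−7)/6)² = 1.778
te_H = (12 + 4·13 + 14)/6 = 78/6 = 13; σ²_H = ((14−12)/6)² = 0.111
te_I = (1 + 4·2 + 3)/6 = 12/6 = 2; σ²_I = ((3−1)/6)² = 0.111
te_J = (6 + 4·9 + 24)/6 = 66/6 = 11; σ²_J = ((24−6)/6)² = 9.000

Forward pass:
ES_A = 0; EF_A = 11
ES_B = 0; EF_B = 4
ES_C = 4; EF_C = 4+3 = 7
ES_D = 11; EF_D = 11+14 = 25
ES_E = 4; EF_E = 4+2 = 6
ES_F = 4; EF_F = 4+8 = 12
ES_G = max(EF_A=11, EF_B=4) = 11; EF_G = 11+11 = 22
ES_H = 4; EF_H = 4+13 = 17
ES_I = max(EF_B=4, EF_C=7) = 7; EF_I = 7+2 = 9
ES_J = max(EF_D=25, EF_E=6, EF_F=12, EF_G=22, EF_H=17, EF_I=9) = 25; EF_J = 25+11 = 36
Expected project duration μ = 36 days. Critical path: A → D → J.

Variance along critical path = 0.111 + 2.778 + 9.000 = 11.889; σ = √11.889 = 3.448 days.
Z = (39 − 36) / 3.448 = 0.870
P(T ≤ 39) = Φ(0.870) ≈ 0.808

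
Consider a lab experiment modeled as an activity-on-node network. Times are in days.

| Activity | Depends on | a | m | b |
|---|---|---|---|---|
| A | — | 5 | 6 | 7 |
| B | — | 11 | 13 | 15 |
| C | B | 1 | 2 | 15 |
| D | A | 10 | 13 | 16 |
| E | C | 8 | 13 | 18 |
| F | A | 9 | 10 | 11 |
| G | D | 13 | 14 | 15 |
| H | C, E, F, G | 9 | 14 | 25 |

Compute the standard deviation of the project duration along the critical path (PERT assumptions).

2.89 days

te_A = (5 + 4·6 + 7)/6 = 36/6 = 6; σ²_A = ((7−5)/6)² = 0.111
te_B = (11 + 4·13 + 15)/6 = 78/6 = 13; σ²_B = ((15−11)/6)² = 0.444
te_C = (1 + 4·2 + 15)/6 = 24/6 = 4; σ²_C = ((15−1)/6)² = 5.444
te_D = (10 + 4·13 + 16)/6 = 78/6 = 13; σ²_D = ((16−10)/6)² = 1.000
te_E = (8 + 4·13 + 18)/6 = 78/6 = 13; σ²_E = ((18−8)/6)² = 2.778
te_F = (9 + 4·10 + 11)/6 = 60/6 = 10; σ²_F = ((11−9)/6)² = 0.111
te_G = (13 + 4·14 + 15)/6 = 84/6 = 14; σ²_G = ((15−13)/6)² = 0.111
te_H = (9 + 4·14 + 25)/6 = 90/6 = 15; σ²_H = ((25−9)/6)² = 7.111

Forward pass:
ES_A = 0; EF_A = 6
ES_B = 0; EF_B = 13
ES_C = 13; EF_C = 13+4 = 17
ES_D = 6; EF_D = 6+13 = 19
ES_E = 17; EF_E = 17+13 = 30
ES_F = 6; EF_F = 6+10 = 16
ES_G = 19; EF_G = 19+14 = 33
ES_H = max(EF_C=17, EF_E=30, EF_F=16, EF_G=33) = 33; EF_H = 33+15 = 48
Expected project duration μ = 48 days. Critical path: A → D → G → H.

Variance along critical path = 0.111 + 1.000 + 0.111 + 7.111 = 8.333
σ = √8.333 = 2.887 days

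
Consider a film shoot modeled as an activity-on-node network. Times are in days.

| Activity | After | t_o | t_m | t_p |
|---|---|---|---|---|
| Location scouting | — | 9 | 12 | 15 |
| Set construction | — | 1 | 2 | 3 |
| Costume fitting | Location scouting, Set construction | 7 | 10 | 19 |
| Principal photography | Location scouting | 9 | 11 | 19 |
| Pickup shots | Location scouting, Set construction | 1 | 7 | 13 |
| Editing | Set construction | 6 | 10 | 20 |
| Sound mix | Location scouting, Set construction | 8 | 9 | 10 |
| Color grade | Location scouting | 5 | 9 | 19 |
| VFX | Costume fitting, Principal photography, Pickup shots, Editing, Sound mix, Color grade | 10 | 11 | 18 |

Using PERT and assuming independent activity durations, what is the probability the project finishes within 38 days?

0.802

te_Location scouting = (9 + 4·12 + 15)/6 = 72/6 = 12; σ²_Location scouting = ((15−9)/6)² = 1.000
te_Set construction = (1 + 4·2 + 3)/6 = 12/6 = 2; σ²_Set construction = ((3−1)/6)² = 0.111
te_Costume fitting = (7 + 4·10 + 19)/6 = 66/6 = 11; σ²_Costume fitting = ((19−7)/6)² = 4.000
te_Principal photography = (9 + 4·11 + 19)/6 = 72/6 = 12; σ²_Principal photography = ((19−9)/6)² = 2.778
te_Pickup shots = (1 + 4·7 + 13)/6 = 42/6 = 7; σ²_Pickup shots = ((13−1)/6)² = 4.000
te_Editing = (6 + 4·10 + 20)/6 = 66/6 = 11; σ²_Editing = ((20−6)/6)² = 5.444
te_Sound mix = (8 + 4·9 + 10)/6 = 54/6 = 9; σ²_Sound mix = ((10−8)/6)² = 0.111
te_Color grade = (5 + 4·9 + 19)/6 = 60/6 = 10; σ²_Color grade = ((19−5)/6)² = 5.444
te_VFX = (10 + 4·11 + 18)/6 = 72/6 = 12; σ²_VFX = ((18−10)/6)² = 1.778

Forward pass:
ES_Location scouting = 0; EF_Location scouting = 12
ES_Set construction = 0; EF_Set construction = 2
ES_Costume fitting = max(EF_Location scouting=12, EF_Set construction=2) = 12; EF_Costume fitting = 12+11 = 23
ES_Principal photography = 12; EF_Principal photography = 12+12 = 24
ES_Pickup shots = max(EF_Location scouting=12, EF_Set construction=2) = 12; EF_Pickup shots = 12+7 = 19
ES_Editing = 2; EF_Editing = 2+11 = 13
ES_Sound mix = max(EF_Location scouting=12, EF_Set construction=2) = 12; EF_Sound mix = 12+9 = 21
ES_Color grade = 12; EF_Color grade = 12+10 = 22
ES_VFX = max(EF_Costume fitting=23, EF_Principal photography=24, EF_Pickup shots=19, EF_Editing=13, EF_Sound mix=21, EF_Color grade=22) = 24; EF_VFX = 24+12 = 36
Expected project duration μ = 36 days. Critical path: Location scouting → Principal photography → VFX.

Variance along critical path = 1.000 + 2.778 + 1.778 = 5.556; σ = √5.556 = 2.357 days.
Z = (38 − 36) / 2.357 = 0.849
P(T ≤ 38) = Φ(0.849) ≈ 0.802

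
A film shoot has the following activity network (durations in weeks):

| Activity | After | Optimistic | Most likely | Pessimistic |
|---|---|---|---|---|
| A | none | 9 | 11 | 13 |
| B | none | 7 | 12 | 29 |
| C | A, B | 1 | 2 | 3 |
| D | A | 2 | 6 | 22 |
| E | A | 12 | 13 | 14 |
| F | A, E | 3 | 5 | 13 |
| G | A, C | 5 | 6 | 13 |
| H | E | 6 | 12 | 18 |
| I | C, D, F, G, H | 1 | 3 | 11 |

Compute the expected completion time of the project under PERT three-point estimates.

40 weeks

te_A = (9 + 4·11 + 13)/6 = 66/6 = 11
te_B = (7 + 4·12 + 29)/6 = 84/6 = 14
te_C = (1 + 4·2 + 3)/6 = 12/6 = 2
te_D = (2 + 4·6 + 22)/6 = 48/6 = 8
te_E = (12 + 4·13 + 14)/6 = 78/6 = 13
te_F = (3 + 4·5 + 13)/6 = 36/6 = 6
te_G = (5 + 4·6 + 13)/6 = 42/6 = 7
te_H = (6 + 4·12 + 18)/6 = 72/6 = 12
te_I = (1 + 4·3 + 11)/6 = 24/6 = 4

Forward pass:
ES_A = 0; EF_A = 11
ES_B = 0; EF_B = 14
ES_C = max(EF_A=11, EF_B=14) = 14; EF_C = 14+2 = 16
ES_D = 11; EF_D = 11+8 = 19
ES_E = 11; EF_E = 11+13 = 24
ES_F = max(EF_A=11, EF_E=24) = 24; EF_F = 24+6 = 30
ES_G = max(EF_A=11, EF_C=16) = 16; EF_G = 16+7 = 23
ES_H = 24; EF_H = 24+12 = 36
ES_I = max(EF_C=16, EF_D=19, EF_F=30, EF_G=23, EF_H=36) = 36; EF_I = 36+4 = 40
Expected project duration μ = 40 weeks. Critical path: A → E → H → I.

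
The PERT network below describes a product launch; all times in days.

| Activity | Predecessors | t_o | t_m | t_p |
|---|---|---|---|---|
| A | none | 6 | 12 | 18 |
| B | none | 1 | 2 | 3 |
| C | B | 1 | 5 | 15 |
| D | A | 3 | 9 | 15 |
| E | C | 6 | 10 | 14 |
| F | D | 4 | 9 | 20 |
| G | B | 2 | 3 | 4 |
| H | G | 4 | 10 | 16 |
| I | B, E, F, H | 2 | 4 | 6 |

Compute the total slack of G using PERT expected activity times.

16 days

te_A = (6 + 4·12 + 18)/6 = 72/6 = 12
te_B = (1 + 4·2 + 3)/6 = 12/6 = 2
te_C = (1 + 4·5 + 15)/6 = 36/6 = 6
te_D = (3 + 4·9 + 15)/6 = 54/6 = 9
te_E = (6 + 4·10 + 14)/6 = 60/6 = 10
te_F = (4 + 4·9 + 20)/6 = 60/6 = 10
te_G = (2 + 4·3 + 4)/6 = 18/6 = 3
te_H = (4 + 4·10 + 16)/6 = 60/6 = 10
te_I = (2 + 4·4 + 6)/6 = 24/6 = 4

Forward pass:
ES_A = 0; EF_A = 12
ES_B = 0; EF_B = 2
ES_C = 2; EF_C = 2+6 = 8
ES_D = 12; EF_D = 12+9 = 21
ES_E = 8; EF_E = 8+10 = 18
ES_F = 21; EF_F = 21+10 = 31
ES_G = 2; EF_G = 2+3 = 5
ES_H = 5; EF_H = 5+10 = 15
ES_I = max(EF_B=2, EF_E=18, EF_F=31, EF_H=15) = 31; EF_I = 31+4 = 35
Expected project duration μ = 35 days. Critical path: A → D → F → I.

Backward pass:
LF_I = 35; LS_I = 35−4 = 31
LF_H = LS_I = 31; LS_H = 31−10 = 21
LF_G = LS_H = 21; LS_G = 21−3 = 18
LF_F = LS_I = 31; LS_F = 31−10 = 21
LF_E = LS_I = 31; LS_E = 31−10 = 21
LF_D = LS_F = 21; LS_D = 21−9 = 12
LF_C = LS_E = 21; LS_C = 21−6 = 15
LF_B = min(LS_C=15, LS_G=18, LS_I=31) = 15; LS_B = 15−2 = 13
LF_A = LS_D = 12; LS_A = 12−12 = 0
Slack_G = LS_G − ES_G = 18 − 2 = 16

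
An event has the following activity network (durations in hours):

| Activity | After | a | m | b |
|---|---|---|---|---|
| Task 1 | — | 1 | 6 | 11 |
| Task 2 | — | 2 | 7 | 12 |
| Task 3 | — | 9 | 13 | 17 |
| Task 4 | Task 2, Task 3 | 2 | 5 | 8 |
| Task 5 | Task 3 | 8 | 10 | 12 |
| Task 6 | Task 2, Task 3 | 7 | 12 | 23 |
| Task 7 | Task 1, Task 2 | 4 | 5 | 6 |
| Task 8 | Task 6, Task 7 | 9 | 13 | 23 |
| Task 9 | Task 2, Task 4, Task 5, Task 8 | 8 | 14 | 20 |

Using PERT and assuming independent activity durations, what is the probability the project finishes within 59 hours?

te_Task 1 = (1 + 4·6 + 11)/6 = 36/6 = 6; σ²_Task 1 = ((11−1)/6)² = 2.778
te_Task 2 = (2 + 4·7 + 12)/6 = 42/6 = 7; σ²_Task 2 = ((12−2)/6)² = 2.778
te_Task 3 = (9 + 4·13 + 17)/6 = 78/6 = 13; σ²_Task 3 = ((17−9)/6)² = 1.778
te_Task 4 = (2 + 4·5 + 8)/6 = 30/6 = 5; σ²_Task 4 = ((8−2)/6)² = 1.000
te_Task 5 = (8 + 4·10 + 12)/6 = 60/6 = 10; σ²_Task 5 = ((12−8)/6)² = 0.444
te_Task 6 = (7 + 4·12 + 23)/6 = 78/6 = 13; σ²_Task 6 = ((23−7)/6)² = 7.111
te_Task 7 = (4 + 4·5 + 6)/6 = 30/6 = 5; σ²_Task 7 = ((6−4)/6)² = 0.111
te_Task 8 = (9 + 4·13 + 23)/6 = 84/6 = 14; σ²_Task 8 = ((23−9)/6)² = 5.444
te_Task 9 = (8 + 4·14 + 20)/6 = 84/6 = 14; σ²_Task 9 = ((20−8)/6)² = 4.000

Forward pass:
ES_Task 1 = 0; EF_Task 1 = 6
ES_Task 2 = 0; EF_Task 2 = 7
ES_Task 3 = 0; EF_Task 3 = 13
ES_Task 4 = max(EF_Task 2=7, EF_Task 3=13) = 13; EF_Task 4 = 13+5 = 18
ES_Task 5 = 13; EF_Task 5 = 13+10 = 23
ES_Task 6 = max(EF_Task 2=7, EF_Task 3=13) = 13; EF_Task 6 = 13+13 = 26
ES_Task 7 = max(EF_Task 1=6, EF_Task 2=7) = 7; EF_Task 7 = 7+5 = 12
ES_Task 8 = max(EF_Task 6=26, EF_Task 7=12) = 26; EF_Task 8 = 26+14 = 40
ES_Task 9 = max(EF_Task 2=7, EF_Task 4=18, EF_Task 5=23, EF_Task 8=40) = 40; EF_Task 9 = 40+14 = 54
Expected project duration μ = 54 hours. Critical path: Task 3 → Task 6 → Task 8 → Task 9.

Variance along critical path = 1.778 + 7.111 + 5.444 + 4.000 = 18.333; σ = √18.333 = 4.282 hours.
Z = (59 − 54) / 4.282 = 1.168
P(T ≤ 59) = Φ(1.168) ≈ 0.879

0.879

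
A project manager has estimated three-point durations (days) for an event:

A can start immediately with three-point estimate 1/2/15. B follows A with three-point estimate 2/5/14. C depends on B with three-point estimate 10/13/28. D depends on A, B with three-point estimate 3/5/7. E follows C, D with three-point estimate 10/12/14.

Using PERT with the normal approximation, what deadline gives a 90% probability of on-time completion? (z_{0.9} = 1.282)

te_A = (1 + 4·2 + 15)/6 = 24/6 = 4; σ²_A = ((15−1)/6)² = 5.444
te_B = (2 + 4·5 + 14)/6 = 36/6 = 6; σ²_B = ((14−2)/6)² = 4.000
te_C = (10 + 4·13 + 28)/6 = 90/6 = 15; σ²_C = ((28−10)/6)² = 9.000
te_D = (3 + 4·5 + 7)/6 = 30/6 = 5; σ²_D = ((7−3)/6)² = 0.444
te_E = (10 + 4·12 + 14)/6 = 72/6 = 12; σ²_E = ((14−10)/6)² = 0.444

Forward pass:
ES_A = 0; EF_A = 4
ES_B = 4; EF_B = 4+6 = 10
ES_C = 10; EF_C = 10+15 = 25
ES_D = max(EF_A=4, EF_B=10) = 10; EF_D = 10+5 = 15
ES_E = max(EF_C=25, EF_D=15) = 25; EF_E = 25+12 = 37
Expected project duration μ = 37 days. Critical path: A → B → C → E.

Variance along critical path = 5.444 + 4.000 + 9.000 + 0.444 = 18.889; σ = 4.346 days.
D = μ + z·σ = 37 + 1.282·4.346 = 42.6 days

42.6 days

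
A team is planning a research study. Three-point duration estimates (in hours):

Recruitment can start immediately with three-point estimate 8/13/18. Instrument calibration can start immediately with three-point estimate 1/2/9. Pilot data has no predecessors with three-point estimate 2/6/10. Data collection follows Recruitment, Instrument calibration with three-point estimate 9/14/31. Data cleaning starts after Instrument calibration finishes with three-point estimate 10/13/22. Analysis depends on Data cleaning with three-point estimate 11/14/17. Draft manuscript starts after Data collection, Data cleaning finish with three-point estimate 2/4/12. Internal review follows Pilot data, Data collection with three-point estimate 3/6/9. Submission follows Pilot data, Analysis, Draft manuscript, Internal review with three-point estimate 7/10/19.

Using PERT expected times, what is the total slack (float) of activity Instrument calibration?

4 hours

te_Recruitment = (8 + 4·13 + 18)/6 = 78/6 = 13
te_Instrument calibration = (1 + 4·2 + 9)/6 = 18/6 = 3
te_Pilot data = (2 + 4·6 + 10)/6 = 36/6 = 6
te_Data collection = (9 + 4·14 + 31)/6 = 96/6 = 16
te_Data cleaning = (10 + 4·13 + 22)/6 = 84/6 = 14
te_Analysis = (11 + 4·14 + 17)/6 = 84/6 = 14
te_Draft manuscript = (2 + 4·4 + 12)/6 = 30/6 = 5
te_Internal review = (3 + 4·6 + 9)/6 = 36/6 = 6
te_Submission = (7 + 4·10 + 19)/6 = 66/6 = 11

Forward pass:
ES_Recruitment = 0; EF_Recruitment = 13
ES_Instrument calibration = 0; EF_Instrument calibration = 3
ES_Pilot data = 0; EF_Pilot data = 6
ES_Data collection = max(EF_Recruitment=13, EF_Instrument calibration=3) = 13; EF_Data collection = 13+16 = 29
ES_Data cleaning = 3; EF_Data cleaning = 3+14 = 17
ES_Analysis = 17; EF_Analysis = 17+14 = 31
ES_Draft manuscript = max(EF_Data collection=29, EF_Data cleaning=17) = 29; EF_Draft manuscript = 29+5 = 34
ES_Internal review = max(EF_Pilot data=6, EF_Data collection=29) = 29; EF_Internal review = 29+6 = 35
ES_Submission = max(EF_Pilot data=6, EF_Analysis=31, EF_Draft manuscript=34, EF_Internal review=35) = 35; EF_Submission = 35+11 = 46
Expected project duration μ = 46 hours. Critical path: Recruitment → Data collection → Internal review → Submission.

Backward pass:
LF_Submission = 46; LS_Submission = 46−11 = 35
LF_Internal review = LS_Submission = 35; LS_Internal review = 35−6 = 29
LF_Draft manuscript = LS_Submission = 35; LS_Draft manuscript = 35−5 = 30
LF_Analysis = LS_Submission = 35; LS_Analysis = 35−14 = 21
LF_Data cleaning = min(LS_Analysis=21, LS_Draft manuscript=30) = 21; LS_Data cleaning = 21−14 = 7
LF_Data collection = min(LS_Draft manuscript=30, LS_Internal review=29) = 29; LS_Data collection = 29−16 = 13
LF_Pilot data = min(LS_Internal review=29, LS_Submission=35) = 29; LS_Pilot data = 29−6 = 23
LF_Instrument calibration = min(LS_Data collection=13, LS_Data cleaning=7) = 7; LS_Instrument calibration = 7−3 = 4
LF_Recruitment = LS_Data collection = 13; LS_Recruitment = 13−13 = 0
Slack_Instrument calibration = LS_Instrument calibration − ES_Instrument calibration = 4 − 0 = 4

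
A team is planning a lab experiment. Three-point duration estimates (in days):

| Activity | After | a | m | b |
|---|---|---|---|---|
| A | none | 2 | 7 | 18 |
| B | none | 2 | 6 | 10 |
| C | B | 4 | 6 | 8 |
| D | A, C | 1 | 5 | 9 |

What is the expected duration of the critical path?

17 days

te_A = (2 + 4·7 + 18)/6 = 48/6 = 8
te_B = (2 + 4·6 + 10)/6 = 36/6 = 6
te_C = (4 + 4·6 + 8)/6 = 36/6 = 6
te_D = (1 + 4·5 + 9)/6 = 30/6 = 5

Forward pass:
ES_A = 0; EF_A = 8
ES_B = 0; EF_B = 6
ES_C = 6; EF_C = 6+6 = 12
ES_D = max(EF_A=8, EF_C=12) = 12; EF_D = 12+5 = 17
Expected project duration μ = 17 days. Critical path: B → C → D.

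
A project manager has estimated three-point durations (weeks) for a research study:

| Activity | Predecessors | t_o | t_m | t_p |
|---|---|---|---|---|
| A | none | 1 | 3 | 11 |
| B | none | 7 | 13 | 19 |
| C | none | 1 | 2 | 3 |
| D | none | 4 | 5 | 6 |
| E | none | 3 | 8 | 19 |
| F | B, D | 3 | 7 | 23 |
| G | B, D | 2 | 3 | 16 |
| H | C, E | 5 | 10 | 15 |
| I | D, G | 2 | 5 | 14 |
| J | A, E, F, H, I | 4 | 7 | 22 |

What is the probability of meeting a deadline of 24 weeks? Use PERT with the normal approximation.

0.029

te_A = (1 + 4·3 + 11)/6 = 24/6 = 4; σ²_A = ((11−1)/6)² = 2.778
te_B = (7 + 4·13 + 19)/6 = 78/6 = 13; σ²_B = ((19−7)/6)² = 4.000
te_C = (1 + 4·2 + 3)/6 = 12/6 = 2; σ²_C = ((3−1)/6)² = 0.111
te_D = (4 + 4·5 + 6)/6 = 30/6 = 5; σ²_D = ((6−4)/6)² = 0.111
te_E = (3 + 4·8 + 19)/6 = 54/6 = 9; σ²_E = ((19−3)/6)² = 7.111
te_F = (3 + 4·7 + 23)/6 = 54/6 = 9; σ²_F = ((23−3)/6)² = 11.111
te_G = (2 + 4·3 + 16)/6 = 30/6 = 5; σ²_G = ((16−2)/6)² = 5.444
te_H = (5 + 4·10 + 15)/6 = 60/6 = 10; σ²_H = ((15−5)/6)² = 2.778
te_I = (2 + 4·5 + 14)/6 = 36/6 = 6; σ²_I = ((14−2)/6)² = 4.000
te_J = (4 + 4·7 + 22)/6 = 54/6 = 9; σ²_J = ((22−4)/6)² = 9.000

Forward pass:
ES_A = 0; EF_A = 4
ES_B = 0; EF_B = 13
ES_C = 0; EF_C = 2
ES_D = 0; EF_D = 5
ES_E = 0; EF_E = 9
ES_F = max(EF_B=13, EF_D=5) = 13; EF_F = 13+9 = 22
ES_G = max(EF_B=13, EF_D=5) = 13; EF_G = 13+5 = 18
ES_H = max(EF_C=2, EF_E=9) = 9; EF_H = 9+10 = 19
ES_I = max(EF_D=5, EF_G=18) = 18; EF_I = 18+6 = 24
ES_J = max(EF_A=4, EF_E=9, EF_F=22, EF_H=19, EF_I=24) = 24; EF_J = 24+9 = 33
Expected project duration μ = 33 weeks. Critical path: B → G → I → J.

Variance along critical path = 4.000 + 5.444 + 4.000 + 9.000 = 22.444; σ = √22.444 = 4.738 weeks.
Z = (24 − 33) / 4.738 = -1.900
P(T ≤ 24) = Φ(-1.900) ≈ 0.029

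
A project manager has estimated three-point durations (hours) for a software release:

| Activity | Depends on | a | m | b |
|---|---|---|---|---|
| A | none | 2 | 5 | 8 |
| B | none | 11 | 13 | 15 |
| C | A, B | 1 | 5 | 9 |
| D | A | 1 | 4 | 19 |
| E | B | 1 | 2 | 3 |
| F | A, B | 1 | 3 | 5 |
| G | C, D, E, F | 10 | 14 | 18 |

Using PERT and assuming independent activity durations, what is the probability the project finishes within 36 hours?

0.977

te_A = (2 + 4·5 + 8)/6 = 30/6 = 5; σ²_A = ((8−2)/6)² = 1.000
te_B = (11 + 4·13 + 15)/6 = 78/6 = 13; σ²_B = ((15−11)/6)² = 0.444
te_C = (1 + 4·5 + 9)/6 = 30/6 = 5; σ²_C = ((9−1)/6)² = 1.778
te_D = (1 + 4·4 + 19)/6 = 36/6 = 6; σ²_D = ((19−1)/6)² = 9.000
te_E = (1 + 4·2 + 3)/6 = 12/6 = 2; σ²_E = ((3−1)/6)² = 0.111
te_F = (1 + 4·3 + 5)/6 = 18/6 = 3; σ²_F = ((5−1)/6)² = 0.444
te_G = (10 + 4·14 + 18)/6 = 84/6 = 14; σ²_G = ((18−10)/6)² = 1.778

Forward pass:
ES_A = 0; EF_A = 5
ES_B = 0; EF_B = 13
ES_C = max(EF_A=5, EF_B=13) = 13; EF_C = 13+5 = 18
ES_D = 5; EF_D = 5+6 = 11
ES_E = 13; EF_E = 13+2 = 15
ES_F = max(EF_A=5, EF_B=13) = 13; EF_F = 13+3 = 16
ES_G = max(EF_C=18, EF_D=11, EF_E=15, EF_F=16) = 18; EF_G = 18+14 = 32
Expected project duration μ = 32 hours. Critical path: B → C → G.

Variance along critical path = 0.444 + 1.778 + 1.778 = 4.000; σ = √4.000 = 2.000 hours.
Z = (36 − 32) / 2.000 = 2.000
P(T ≤ 36) = Φ(2.000) ≈ 0.977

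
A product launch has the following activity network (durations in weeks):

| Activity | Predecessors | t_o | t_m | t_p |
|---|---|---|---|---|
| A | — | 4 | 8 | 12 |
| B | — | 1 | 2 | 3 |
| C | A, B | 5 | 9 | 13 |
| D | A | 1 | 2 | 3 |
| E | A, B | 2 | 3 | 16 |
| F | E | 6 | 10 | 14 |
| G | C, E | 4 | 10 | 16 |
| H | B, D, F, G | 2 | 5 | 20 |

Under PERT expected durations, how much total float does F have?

te_A = (4 + 4·8 + 12)/6 = 48/6 = 8
te_B = (1 + 4·2 + 3)/6 = 12/6 = 2
te_C = (5 + 4·9 + 13)/6 = 54/6 = 9
te_D = (1 + 4·2 + 3)/6 = 12/6 = 2
te_E = (2 + 4·3 + 16)/6 = 30/6 = 5
te_F = (6 + 4·10 + 14)/6 = 60/6 = 10
te_G = (4 + 4·10 + 16)/6 = 60/6 = 10
te_H = (2 + 4·5 + 20)/6 = 42/6 = 7

Forward pass:
ES_A = 0; EF_A = 8
ES_B = 0; EF_B = 2
ES_C = max(EF_A=8, EF_B=2) = 8; EF_C = 8+9 = 17
ES_D = 8; EF_D = 8+2 = 10
ES_E = max(EF_A=8, EF_B=2) = 8; EF_E = 8+5 = 13
ES_F = 13; EF_F = 13+10 = 23
ES_G = max(EF_C=17, EF_E=13) = 17; EF_G = 17+10 = 27
ES_H = max(EF_B=2, EF_D=10, EF_F=23, EF_G=27) = 27; EF_H = 27+7 = 34
Expected project duration μ = 34 weeks. Critical path: A → C → G → H.

Backward pass:
LF_H = 34; LS_H = 34−7 = 27
LF_G = LS_H = 27; LS_G = 27−10 = 17
LF_F = LS_H = 27; LS_F = 27−10 = 17
LF_E = min(LS_F=17, LS_G=17) = 17; LS_E = 17−5 = 12
LF_D = LS_H = 27; LS_D = 27−2 = 25
LF_C = LS_G = 17; LS_C = 17−9 = 8
LF_B = min(LS_C=8, LS_E=12, LS_H=27) = 8; LS_B = 8−2 = 6
LF_A = min(LS_C=8, LS_D=25, LS_E=12) = 8; LS_A = 8−8 = 0
Slack_F = LS_F − ES_F = 17 − 13 = 4

4 weeks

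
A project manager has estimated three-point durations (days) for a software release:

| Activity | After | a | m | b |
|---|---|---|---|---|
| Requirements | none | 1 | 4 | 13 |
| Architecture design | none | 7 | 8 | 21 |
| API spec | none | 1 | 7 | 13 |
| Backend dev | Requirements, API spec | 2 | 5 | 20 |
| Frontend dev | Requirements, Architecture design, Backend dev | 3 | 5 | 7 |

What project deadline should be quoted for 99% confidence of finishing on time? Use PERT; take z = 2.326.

te_Requirements = (1 + 4·4 + 13)/6 = 30/6 = 5; σ²_Requirements = ((13−1)/6)² = 4.000
te_Architecture design = (7 + 4·8 + 21)/6 = 60/6 = 10; σ²_Architecture design = ((21−7)/6)² = 5.444
te_API spec = (1 + 4·7 + 13)/6 = 42/6 = 7; σ²_API spec = ((13−1)/6)² = 4.000
te_Backend dev = (2 + 4·5 + 20)/6 = 42/6 = 7; σ²_Backend dev = ((20−2)/6)² = 9.000
te_Frontend dev = (3 + 4·5 + 7)/6 = 30/6 = 5; σ²_Frontend dev = ((7−3)/6)² = 0.444

Forward pass:
ES_Requirements = 0; EF_Requirements = 5
ES_Architecture design = 0; EF_Architecture design = 10
ES_API spec = 0; EF_API spec = 7
ES_Backend dev = max(EF_Requirements=5, EF_API spec=7) = 7; EF_Backend dev = 7+7 = 14
ES_Frontend dev = max(EF_Requirements=5, EF_Architecture design=10, EF_Backend dev=14) = 14; EF_Frontend dev = 14+5 = 19
Expected project duration μ = 19 days. Critical path: API spec → Backend dev → Frontend dev.

Variance along critical path = 4.000 + 9.000 + 0.444 = 13.444; σ = 3.667 days.
D = μ + z·σ = 19 + 2.326·3.667 = 27.5 days

27.5 days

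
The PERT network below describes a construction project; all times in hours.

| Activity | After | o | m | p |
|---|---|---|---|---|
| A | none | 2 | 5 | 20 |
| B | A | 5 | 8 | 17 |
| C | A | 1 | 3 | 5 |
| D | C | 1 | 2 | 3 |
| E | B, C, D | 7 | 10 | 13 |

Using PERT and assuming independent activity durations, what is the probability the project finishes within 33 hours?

te_A = (2 + 4·5 + 20)/6 = 42/6 = 7; σ²_A = ((20−2)/6)² = 9.000
te_B = (5 + 4·8 + 17)/6 = 54/6 = 9; σ²_B = ((17−5)/6)² = 4.000
te_C = (1 + 4·3 + 5)/6 = 18/6 = 3; σ²_C = ((5−1)/6)² = 0.444
te_D = (1 + 4·2 + 3)/6 = 12/6 = 2; σ²_D = ((3−1)/6)² = 0.111
te_E = (7 + 4·10 + 13)/6 = 60/6 = 10; σ²_E = ((13−7)/6)² = 1.000

Forward pass:
ES_A = 0; EF_A = 7
ES_B = 7; EF_B = 7+9 = 16
ES_C = 7; EF_C = 7+3 = 10
ES_D = 10; EF_D = 10+2 = 12
ES_E = max(EF_B=16, EF_C=10, EF_D=12) = 16; EF_E = 16+10 = 26
Expected project duration μ = 26 hours. Critical path: A → B → E.

Variance along critical path = 9.000 + 4.000 + 1.000 = 14.000; σ = √14.000 = 3.742 hours.
Z = (33 − 26) / 3.742 = 1.871
P(T ≤ 33) = Φ(1.871) ≈ 0.969

0.969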